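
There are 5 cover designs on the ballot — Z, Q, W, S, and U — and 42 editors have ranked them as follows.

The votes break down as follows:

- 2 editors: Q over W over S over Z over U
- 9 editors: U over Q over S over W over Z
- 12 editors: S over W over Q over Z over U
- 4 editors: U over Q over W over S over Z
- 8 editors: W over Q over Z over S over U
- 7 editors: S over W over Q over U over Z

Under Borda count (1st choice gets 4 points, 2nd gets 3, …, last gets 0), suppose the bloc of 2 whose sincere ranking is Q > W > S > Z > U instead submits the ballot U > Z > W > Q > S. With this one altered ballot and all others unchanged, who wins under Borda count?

W

Borda totals with the altered ballot: Z 34, Q 103, W 110, S 106, U 67.
The winner is unchanged: still W.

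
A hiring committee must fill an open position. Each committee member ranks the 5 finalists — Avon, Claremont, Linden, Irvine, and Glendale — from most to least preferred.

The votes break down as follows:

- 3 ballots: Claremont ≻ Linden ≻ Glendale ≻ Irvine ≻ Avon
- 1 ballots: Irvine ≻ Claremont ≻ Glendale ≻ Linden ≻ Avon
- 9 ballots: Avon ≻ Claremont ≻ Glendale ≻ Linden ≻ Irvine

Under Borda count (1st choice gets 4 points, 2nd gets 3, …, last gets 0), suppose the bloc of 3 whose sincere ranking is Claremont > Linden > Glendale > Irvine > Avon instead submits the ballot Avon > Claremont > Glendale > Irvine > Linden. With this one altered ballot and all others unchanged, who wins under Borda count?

Borda totals with the altered ballot: Avon 48, Claremont 39, Linden 10, Irvine 7, Glendale 26.
The switch changes the winner from Claremont to Avon.

Avon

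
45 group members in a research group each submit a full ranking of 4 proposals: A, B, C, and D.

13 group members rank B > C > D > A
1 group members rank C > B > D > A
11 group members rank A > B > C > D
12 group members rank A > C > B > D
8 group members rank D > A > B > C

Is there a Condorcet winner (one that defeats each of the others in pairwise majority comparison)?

Yes

Head-to-head results (45 voters total):
A vs B: A wins 31–14.
A vs C: A wins 31–14.
A vs D: A wins 23–22.
B vs C: B wins 32–13.
B vs D: B wins 37–8.
C vs D: C wins 37–8.
A beats each rival — B (31–14), C (31–14), D (23–22) — so A is the Condorcet winner.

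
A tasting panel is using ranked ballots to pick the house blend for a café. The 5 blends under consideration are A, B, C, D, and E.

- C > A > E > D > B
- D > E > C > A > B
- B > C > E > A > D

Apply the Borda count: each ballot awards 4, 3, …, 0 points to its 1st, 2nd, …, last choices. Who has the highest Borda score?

Borda scores:
  A: 3 + 1 + 1 = 5
  B: 0 + 0 + 4 = 4
  C: 4 + 2 + 3 = 9
  D: 1 + 4 + 0 = 5
  E: 2 + 3 + 2 = 7
C has the highest total.

C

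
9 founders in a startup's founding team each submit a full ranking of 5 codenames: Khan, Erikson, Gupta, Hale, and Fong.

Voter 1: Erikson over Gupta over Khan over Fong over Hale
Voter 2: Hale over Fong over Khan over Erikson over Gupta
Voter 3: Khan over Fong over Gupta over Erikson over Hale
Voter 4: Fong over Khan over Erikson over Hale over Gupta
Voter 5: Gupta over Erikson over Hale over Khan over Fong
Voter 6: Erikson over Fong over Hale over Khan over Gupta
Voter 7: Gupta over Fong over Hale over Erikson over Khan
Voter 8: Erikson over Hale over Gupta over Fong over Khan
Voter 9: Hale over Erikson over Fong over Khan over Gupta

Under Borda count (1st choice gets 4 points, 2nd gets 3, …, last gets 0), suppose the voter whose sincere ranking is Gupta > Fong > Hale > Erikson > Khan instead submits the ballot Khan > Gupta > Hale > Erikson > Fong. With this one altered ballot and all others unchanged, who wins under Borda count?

Erikson

Borda totals with the altered ballot: Khan 18, Erikson 23, Gupta 14, Hale 18, Fong 17.
The winner is unchanged: still Erikson.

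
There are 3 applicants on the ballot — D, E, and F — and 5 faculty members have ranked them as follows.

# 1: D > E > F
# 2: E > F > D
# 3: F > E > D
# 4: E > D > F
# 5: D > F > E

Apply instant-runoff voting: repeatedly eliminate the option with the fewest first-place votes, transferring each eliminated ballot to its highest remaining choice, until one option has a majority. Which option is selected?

E

Round 1: D 2, E 2, F 1. F has the fewest and is eliminated.
Round 2: E 3, D 2. E has a majority.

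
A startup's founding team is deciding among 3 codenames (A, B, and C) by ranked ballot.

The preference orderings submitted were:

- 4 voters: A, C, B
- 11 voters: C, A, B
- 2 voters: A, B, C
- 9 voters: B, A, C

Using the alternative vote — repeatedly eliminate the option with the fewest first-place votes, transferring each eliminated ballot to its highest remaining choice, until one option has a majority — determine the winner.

Round 1: C 11, B 9, A 6. A has the fewest and is eliminated.
Round 2: C 15, B 11. C has a majority.

C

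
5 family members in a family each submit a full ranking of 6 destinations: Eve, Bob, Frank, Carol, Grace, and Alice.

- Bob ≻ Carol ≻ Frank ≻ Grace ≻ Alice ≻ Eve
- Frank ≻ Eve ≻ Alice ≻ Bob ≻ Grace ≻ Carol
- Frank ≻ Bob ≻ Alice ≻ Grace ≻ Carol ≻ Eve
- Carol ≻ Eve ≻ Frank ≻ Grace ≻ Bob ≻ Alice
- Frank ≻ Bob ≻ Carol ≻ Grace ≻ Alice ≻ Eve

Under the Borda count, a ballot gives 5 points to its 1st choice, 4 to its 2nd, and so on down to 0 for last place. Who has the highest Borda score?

Borda scores:
  Eve: 0 + 4 + 0 + 4 + 0 = 8
  Bob: 5 + 2 + 4 + 1 + 4 = 16
  Frank: 3 + 5 + 5 + 3 + 5 = 21
  Carol: 4 + 0 + 1 + 5 + 3 = 13
  Grace: 2 + 1 + 2 + 2 + 2 = 9
  Alice: 1 + 3 + 3 + 0 + 1 = 8
Frank has the highest total.

Frank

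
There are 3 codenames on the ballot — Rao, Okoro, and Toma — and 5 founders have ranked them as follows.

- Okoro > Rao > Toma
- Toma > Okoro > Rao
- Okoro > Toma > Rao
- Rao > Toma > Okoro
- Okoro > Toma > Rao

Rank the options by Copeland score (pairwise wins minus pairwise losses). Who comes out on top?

Pairwise results:
  Rao vs Okoro: Okoro wins 4–1.
  Rao vs Toma: Toma wins 3–2.
  Okoro vs Toma: Okoro wins 3–2.
Copeland scores (wins − losses):
  Rao: 0 − 2 = -2
  Okoro: 2 − 0 = 2
  Toma: 1 − 1 = 0
Okoro has the best Copeland score.

Okoro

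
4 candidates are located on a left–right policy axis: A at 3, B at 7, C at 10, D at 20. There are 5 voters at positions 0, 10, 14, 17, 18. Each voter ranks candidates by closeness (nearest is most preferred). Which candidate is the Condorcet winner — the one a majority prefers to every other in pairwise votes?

With single-peaked preferences on a line, the Condorcet winner is the candidate closest to the median voter.
The median voter (position 14) is closest to C at 10.
Check: C vs A — voters closer to C: 4 of 5.

C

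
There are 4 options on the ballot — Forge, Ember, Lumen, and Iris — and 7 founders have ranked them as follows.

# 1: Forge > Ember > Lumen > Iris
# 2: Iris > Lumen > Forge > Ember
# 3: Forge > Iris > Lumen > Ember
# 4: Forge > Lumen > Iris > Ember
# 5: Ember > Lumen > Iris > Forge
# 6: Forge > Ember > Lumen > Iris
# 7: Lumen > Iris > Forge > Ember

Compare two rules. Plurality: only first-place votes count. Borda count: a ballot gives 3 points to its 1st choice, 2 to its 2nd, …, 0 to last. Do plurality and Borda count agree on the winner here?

Yes

Plurality first-place counts: Forge 4, Ember 1, Lumen 1, Iris 1 → Forge.
Borda totals: Forge 14, Ember 7, Lumen 12, Iris 9 → Forge.
The two rules agree on Forge.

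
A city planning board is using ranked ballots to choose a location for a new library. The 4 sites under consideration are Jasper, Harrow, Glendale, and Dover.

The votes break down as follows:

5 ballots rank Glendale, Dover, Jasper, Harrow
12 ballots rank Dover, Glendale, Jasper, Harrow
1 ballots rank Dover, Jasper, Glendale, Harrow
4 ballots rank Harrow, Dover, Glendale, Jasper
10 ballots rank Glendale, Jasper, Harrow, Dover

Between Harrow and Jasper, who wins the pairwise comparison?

Ballots ranking Harrow above Jasper: 4.
Ballots ranking Jasper above Harrow: 5+12+1+10 = 28.
Jasper wins the head-to-head, 28–4.

Jasper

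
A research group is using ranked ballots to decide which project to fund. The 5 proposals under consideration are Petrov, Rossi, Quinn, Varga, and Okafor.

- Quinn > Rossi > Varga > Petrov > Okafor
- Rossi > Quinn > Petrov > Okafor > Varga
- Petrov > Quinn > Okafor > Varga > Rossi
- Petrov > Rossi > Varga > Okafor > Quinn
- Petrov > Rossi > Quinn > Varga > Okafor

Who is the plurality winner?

Petrov

First-place vote totals:
  Petrov: 3
  Rossi: 1
  Quinn: 1
  Varga: 0
  Okafor: 0
Petrov has the most first-place votes.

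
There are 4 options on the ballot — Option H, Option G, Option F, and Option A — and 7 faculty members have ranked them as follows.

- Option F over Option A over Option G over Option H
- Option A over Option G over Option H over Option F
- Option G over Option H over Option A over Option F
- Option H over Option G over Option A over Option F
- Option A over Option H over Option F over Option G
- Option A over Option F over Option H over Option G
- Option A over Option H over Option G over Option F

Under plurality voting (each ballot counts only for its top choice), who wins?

First-place vote totals:
  Option H: 1
  Option G: 1
  Option F: 1
  Option A: 4
Option A has the most first-place votes.

Option A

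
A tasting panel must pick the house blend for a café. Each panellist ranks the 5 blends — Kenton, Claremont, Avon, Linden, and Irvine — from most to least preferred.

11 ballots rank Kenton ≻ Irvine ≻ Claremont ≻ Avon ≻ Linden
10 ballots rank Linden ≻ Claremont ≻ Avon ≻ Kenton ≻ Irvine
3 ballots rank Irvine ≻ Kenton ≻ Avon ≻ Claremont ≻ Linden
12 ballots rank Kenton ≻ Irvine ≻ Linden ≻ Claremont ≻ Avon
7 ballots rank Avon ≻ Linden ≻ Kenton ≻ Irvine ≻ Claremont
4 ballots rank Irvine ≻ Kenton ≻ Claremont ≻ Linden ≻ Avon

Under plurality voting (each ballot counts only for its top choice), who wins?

Kenton

First-place vote totals:
  Kenton: 23
  Claremont: 0
  Avon: 7
  Linden: 10
  Irvine: 7
Kenton has the most first-place votes.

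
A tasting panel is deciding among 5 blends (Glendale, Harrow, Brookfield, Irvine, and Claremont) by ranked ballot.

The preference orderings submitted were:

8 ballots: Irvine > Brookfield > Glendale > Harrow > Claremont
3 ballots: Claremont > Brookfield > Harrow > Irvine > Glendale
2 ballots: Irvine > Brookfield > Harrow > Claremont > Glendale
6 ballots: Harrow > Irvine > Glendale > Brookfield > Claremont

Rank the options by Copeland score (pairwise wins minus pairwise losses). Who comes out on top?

Irvine

Pairwise results:
  Glendale vs Harrow: Harrow wins 11–8.
  Glendale vs Brookfield: Brookfield wins 13–6.
  Glendale vs Irvine: Irvine wins 19–0.
  Glendale vs Claremont: Glendale wins 14–5.
  Harrow vs Brookfield: Brookfield wins 13–6.
  Harrow vs Irvine: Irvine wins 10–9.
  Harrow vs Claremont: Harrow wins 16–3.
  Brookfield vs Irvine: Irvine wins 16–3.
  Brookfield vs Claremont: Brookfield wins 16–3.
  Irvine vs Claremont: Irvine wins 16–3.
Copeland scores (wins − losses):
  Glendale: 1 − 3 = -2
  Harrow: 2 − 2 = 0
  Brookfield: 3 − 1 = 2
  Irvine: 4 − 0 = 4
  Claremont: 0 − 4 = -4
Irvine has the best Copeland score.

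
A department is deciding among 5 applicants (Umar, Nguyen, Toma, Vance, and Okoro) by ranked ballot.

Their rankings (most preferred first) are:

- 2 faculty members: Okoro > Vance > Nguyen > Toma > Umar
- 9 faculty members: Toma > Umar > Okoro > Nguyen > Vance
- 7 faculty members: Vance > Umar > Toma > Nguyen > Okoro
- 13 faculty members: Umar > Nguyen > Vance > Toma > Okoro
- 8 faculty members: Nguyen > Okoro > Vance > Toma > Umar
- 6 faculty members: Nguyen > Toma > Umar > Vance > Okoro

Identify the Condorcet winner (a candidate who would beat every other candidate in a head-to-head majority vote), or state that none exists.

Head-to-head results (45 voters total):
Umar vs Nguyen: Umar wins 29–16.
Umar vs Toma: Toma wins 25–20.
Umar vs Vance: Umar wins 28–17.
Umar vs Okoro: Umar wins 35–10.
Nguyen vs Toma: Nguyen wins 29–16.
Nguyen vs Vance: Nguyen wins 36–9.
Nguyen vs Okoro: Nguyen wins 34–11.
Toma vs Vance: Vance wins 30–15.
Toma vs Okoro: Toma wins 35–10.
Vance vs Okoro: Vance wins 26–19.
No candidate beats all others: Umar beats Nguyen beats Toma beats Umar, a majority cycle.

None — there is no Condorcet winner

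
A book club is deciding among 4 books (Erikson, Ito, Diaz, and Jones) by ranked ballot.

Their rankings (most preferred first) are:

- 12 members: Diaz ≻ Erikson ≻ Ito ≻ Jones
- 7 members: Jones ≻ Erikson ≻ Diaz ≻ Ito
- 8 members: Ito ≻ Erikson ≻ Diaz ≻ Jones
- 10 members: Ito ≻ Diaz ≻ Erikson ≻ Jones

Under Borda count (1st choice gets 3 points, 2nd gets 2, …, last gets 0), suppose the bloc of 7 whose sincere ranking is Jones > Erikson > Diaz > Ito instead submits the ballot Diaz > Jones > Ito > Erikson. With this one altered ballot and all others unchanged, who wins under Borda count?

Diaz

Borda totals with the altered ballot: Erikson 50, Ito 73, Diaz 85, Jones 14.
The winner is unchanged: still Diaz.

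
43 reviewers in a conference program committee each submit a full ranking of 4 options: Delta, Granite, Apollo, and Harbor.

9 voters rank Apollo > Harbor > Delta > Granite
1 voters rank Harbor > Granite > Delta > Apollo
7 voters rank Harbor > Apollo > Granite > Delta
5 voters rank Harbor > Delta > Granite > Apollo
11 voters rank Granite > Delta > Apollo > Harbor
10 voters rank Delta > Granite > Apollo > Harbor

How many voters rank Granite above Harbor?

Ballots ranking Granite above Harbor: 11+10 = 21.
Ballots ranking Harbor above Granite: 9+1+7+5 = 22.
So 21 of 43 voters prefer Granite to Harbor.

21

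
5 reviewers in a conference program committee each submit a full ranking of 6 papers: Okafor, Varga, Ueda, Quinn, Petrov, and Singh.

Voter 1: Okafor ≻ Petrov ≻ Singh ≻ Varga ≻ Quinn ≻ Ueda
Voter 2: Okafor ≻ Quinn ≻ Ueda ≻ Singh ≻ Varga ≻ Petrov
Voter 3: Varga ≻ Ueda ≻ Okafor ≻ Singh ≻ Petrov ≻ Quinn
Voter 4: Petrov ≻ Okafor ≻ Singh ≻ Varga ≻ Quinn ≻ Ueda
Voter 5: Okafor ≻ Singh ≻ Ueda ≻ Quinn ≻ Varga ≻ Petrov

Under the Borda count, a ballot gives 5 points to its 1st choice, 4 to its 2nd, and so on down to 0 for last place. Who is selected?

Borda scores:
  Okafor: 5 + 5 + 3 + 4 + 5 = 22
  Varga: 2 + 1 + 5 + 2 + 1 = 11
  Ueda: 0 + 3 + 4 + 0 + 3 = 10
  Quinn: 1 + 4 + 0 + 1 + 2 = 8
  Petrov: 4 + 0 + 1 + 5 + 0 = 10
  Singh: 3 + 2 + 2 + 3 + 4 = 14
Okafor has the highest total.

Okafor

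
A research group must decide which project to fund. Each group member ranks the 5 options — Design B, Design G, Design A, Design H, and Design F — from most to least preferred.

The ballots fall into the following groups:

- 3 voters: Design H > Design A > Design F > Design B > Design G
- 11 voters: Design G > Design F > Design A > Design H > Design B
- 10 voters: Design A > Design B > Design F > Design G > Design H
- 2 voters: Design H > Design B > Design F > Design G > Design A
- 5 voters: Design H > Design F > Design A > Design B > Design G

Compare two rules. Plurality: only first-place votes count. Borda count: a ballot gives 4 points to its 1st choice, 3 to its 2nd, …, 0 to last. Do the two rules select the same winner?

Plurality first-place counts: Design B 0, Design G 11, Design A 10, Design H 10, Design F 0 → Design G.
Borda totals: Design B 44, Design G 56, Design A 81, Design H 51, Design F 78 → Design A.
The two rules disagree: plurality picks Design G, Borda picks Design A.

No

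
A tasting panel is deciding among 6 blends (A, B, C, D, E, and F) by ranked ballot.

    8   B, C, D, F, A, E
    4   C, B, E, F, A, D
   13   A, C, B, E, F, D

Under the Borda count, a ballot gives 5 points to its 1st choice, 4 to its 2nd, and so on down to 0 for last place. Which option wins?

C

Borda scores:
  A: 8·1 + 4·1 + 13·5 = 77
  B: 8·5 + 4·4 + 13·3 = 95
  C: 8·4 + 4·5 + 13·4 = 104
  D: 8·3 + 4·0 + 13·0 = 24
  E: 8·0 + 4·3 + 13·2 = 38
  F: 8·2 + 4·2 + 13·1 = 37
C has the highest total.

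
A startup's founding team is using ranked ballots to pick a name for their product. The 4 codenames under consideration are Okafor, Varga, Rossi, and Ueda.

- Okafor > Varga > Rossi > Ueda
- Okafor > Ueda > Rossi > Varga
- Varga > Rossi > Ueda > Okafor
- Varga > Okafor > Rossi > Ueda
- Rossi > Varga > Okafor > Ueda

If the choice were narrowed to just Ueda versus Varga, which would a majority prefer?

Ballots ranking Ueda above Varga: 1.
Ballots ranking Varga above Ueda: 4.
Varga wins the head-to-head, 4–1.

Varga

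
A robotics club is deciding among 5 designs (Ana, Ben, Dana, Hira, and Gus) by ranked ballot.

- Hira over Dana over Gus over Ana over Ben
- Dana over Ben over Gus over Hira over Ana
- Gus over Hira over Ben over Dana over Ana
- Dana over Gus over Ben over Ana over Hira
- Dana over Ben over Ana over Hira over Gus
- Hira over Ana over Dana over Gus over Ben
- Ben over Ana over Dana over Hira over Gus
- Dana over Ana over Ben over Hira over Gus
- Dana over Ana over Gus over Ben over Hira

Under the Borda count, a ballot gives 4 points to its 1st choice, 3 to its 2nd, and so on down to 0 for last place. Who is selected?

Dana

Borda scores:
  Ana: 1 + 0 + 0 + 1 + 2 + 3 + 3 + 3 + 3 = 16
  Ben: 0 + 3 + 2 + 2 + 3 + 0 + 4 + 2 + 1 = 17
  Dana: 3 + 4 + 1 + 4 + 4 + 2 + 2 + 4 + 4 = 28
  Hira: 4 + 1 + 3 + 0 + 1 + 4 + 1 + 1 + 0 = 15
  Gus: 2 + 2 + 4 + 3 + 0 + 1 + 0 + 0 + 2 = 14
Dana has the highest total.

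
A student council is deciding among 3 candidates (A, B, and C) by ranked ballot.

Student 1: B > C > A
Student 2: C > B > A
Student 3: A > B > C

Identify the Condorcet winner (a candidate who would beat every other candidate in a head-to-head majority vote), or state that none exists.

Head-to-head results (3 voters total):
A vs B: B wins 2–1.
A vs C: C wins 2–1.
B vs C: B wins 2–1.
B beats each rival — A (2–1), C (2–1) — so B is the Condorcet winner.

B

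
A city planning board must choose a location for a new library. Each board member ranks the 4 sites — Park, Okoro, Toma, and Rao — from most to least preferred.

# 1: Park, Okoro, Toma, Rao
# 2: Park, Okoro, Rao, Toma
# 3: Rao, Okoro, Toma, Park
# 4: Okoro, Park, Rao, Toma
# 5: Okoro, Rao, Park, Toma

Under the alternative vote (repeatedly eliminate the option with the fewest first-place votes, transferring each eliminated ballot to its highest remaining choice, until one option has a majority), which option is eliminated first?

Toma

Round 1: Park 2, Okoro 2, Rao 1, Toma 0. Toma has the fewest and is eliminated.
Round 2: Park 2, Okoro 2, Rao 1. Rao has the fewest and is eliminated.
Round 3: Okoro 3, Park 2. Okoro has a majority.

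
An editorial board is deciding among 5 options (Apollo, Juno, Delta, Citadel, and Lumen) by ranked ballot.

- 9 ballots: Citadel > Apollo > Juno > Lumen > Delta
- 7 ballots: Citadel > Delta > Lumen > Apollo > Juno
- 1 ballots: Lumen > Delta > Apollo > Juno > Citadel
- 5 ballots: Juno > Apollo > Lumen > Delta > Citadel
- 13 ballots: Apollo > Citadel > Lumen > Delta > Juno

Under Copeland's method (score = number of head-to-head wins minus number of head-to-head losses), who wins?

Pairwise results:
  Apollo vs Juno: Apollo wins 30–5.
  Apollo vs Delta: Apollo wins 27–8.
  Apollo vs Citadel: Apollo wins 19–16.
  Apollo vs Lumen: Apollo wins 27–8.
  Juno vs Delta: Delta wins 21–14.
  Juno vs Citadel: Citadel wins 29–6.
  Juno vs Lumen: Lumen wins 21–14.
  Delta vs Citadel: Citadel wins 29–6.
  Delta vs Lumen: Lumen wins 28–7.
  Citadel vs Lumen: Citadel wins 29–6.
Copeland scores (wins − losses):
  Apollo: 4 − 0 = 4
  Juno: 0 − 4 = -4
  Delta: 1 − 3 = -2
  Citadel: 3 − 1 = 2
  Lumen: 2 − 2 = 0
Apollo has the best Copeland score.

Apollo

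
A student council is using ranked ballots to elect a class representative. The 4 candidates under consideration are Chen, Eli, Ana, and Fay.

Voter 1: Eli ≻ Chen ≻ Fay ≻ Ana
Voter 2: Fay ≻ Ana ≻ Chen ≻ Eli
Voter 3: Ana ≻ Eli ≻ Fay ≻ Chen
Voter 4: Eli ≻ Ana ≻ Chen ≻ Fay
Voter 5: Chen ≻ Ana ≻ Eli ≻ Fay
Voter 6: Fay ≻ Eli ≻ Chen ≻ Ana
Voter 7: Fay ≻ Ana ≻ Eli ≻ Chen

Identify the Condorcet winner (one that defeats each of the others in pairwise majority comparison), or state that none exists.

Head-to-head results (7 voters total):
Chen vs Eli: Eli wins 5–2.
Chen vs Ana: Ana wins 4–3.
Chen vs Fay: Fay wins 4–3.
Eli vs Ana: Ana wins 4–3.
Eli vs Fay: Eli wins 4–3.
Ana vs Fay: Fay wins 4–3.
No candidate beats all others: Eli beats Fay beats Ana beats Eli, a majority cycle.

None — there is no Condorcet winner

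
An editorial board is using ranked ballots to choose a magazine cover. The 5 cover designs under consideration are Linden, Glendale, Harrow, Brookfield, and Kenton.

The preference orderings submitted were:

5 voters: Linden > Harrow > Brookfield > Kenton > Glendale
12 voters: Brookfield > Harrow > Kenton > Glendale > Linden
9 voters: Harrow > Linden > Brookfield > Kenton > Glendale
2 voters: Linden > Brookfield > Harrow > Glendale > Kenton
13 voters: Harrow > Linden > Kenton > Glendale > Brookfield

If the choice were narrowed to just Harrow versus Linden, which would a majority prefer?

Ballots ranking Harrow above Linden: 12+9+13 = 34.
Ballots ranking Linden above Harrow: 5+2 = 7.
Harrow wins the head-to-head, 34–7.

Harrow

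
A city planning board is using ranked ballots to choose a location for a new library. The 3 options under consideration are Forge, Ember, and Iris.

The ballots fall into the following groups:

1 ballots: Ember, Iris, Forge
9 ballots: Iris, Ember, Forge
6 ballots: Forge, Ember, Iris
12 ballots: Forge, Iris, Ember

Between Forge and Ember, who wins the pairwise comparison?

Ballots ranking Forge above Ember: 6+12 = 18.
Ballots ranking Ember above Forge: 1+9 = 10.
Forge wins the head-to-head, 18–10.

Forge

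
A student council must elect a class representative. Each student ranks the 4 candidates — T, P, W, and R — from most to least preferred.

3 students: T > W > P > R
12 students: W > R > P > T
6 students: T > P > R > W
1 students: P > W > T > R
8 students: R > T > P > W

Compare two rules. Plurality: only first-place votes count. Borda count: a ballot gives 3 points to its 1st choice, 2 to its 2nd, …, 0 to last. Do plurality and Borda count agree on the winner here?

Plurality first-place counts: T 9, P 1, W 12, R 8 → W.
Borda totals: T 44, P 38, W 44, R 54 → R.
The two rules disagree: plurality picks W, Borda picks R.

No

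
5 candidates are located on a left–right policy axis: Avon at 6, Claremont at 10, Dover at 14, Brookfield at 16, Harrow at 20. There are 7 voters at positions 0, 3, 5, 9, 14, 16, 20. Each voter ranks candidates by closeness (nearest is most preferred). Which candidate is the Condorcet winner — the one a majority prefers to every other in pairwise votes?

With single-peaked preferences on a line, the Condorcet winner is the candidate closest to the median voter.
The median voter (position 9) is closest to Claremont at 10.
Check: Claremont vs Harrow — voters closer to Claremont: 5 of 7.

Claremont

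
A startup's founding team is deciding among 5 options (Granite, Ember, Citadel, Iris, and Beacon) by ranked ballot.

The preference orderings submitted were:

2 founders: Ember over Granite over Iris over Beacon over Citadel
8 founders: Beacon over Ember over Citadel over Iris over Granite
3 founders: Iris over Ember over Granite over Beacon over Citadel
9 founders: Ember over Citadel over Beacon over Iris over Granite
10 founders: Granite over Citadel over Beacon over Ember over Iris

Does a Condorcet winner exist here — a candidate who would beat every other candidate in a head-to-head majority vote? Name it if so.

Head-to-head results (32 voters total):
Granite vs Ember: Ember wins 22–10.
Granite vs Citadel: Citadel wins 17–15.
Granite vs Iris: Iris wins 20–12.
Granite vs Beacon: Beacon wins 17–15.
Ember vs Citadel: Ember wins 22–10.
Ember vs Iris: Ember wins 29–3.
Ember vs Beacon: Beacon wins 18–14.
Citadel vs Iris: Citadel wins 27–5.
Citadel vs Beacon: Citadel wins 19–13.
Iris vs Beacon: Beacon wins 27–5.
No candidate beats all others: Ember beats Citadel beats Beacon beats Ember, a majority cycle.

None — there is no Condorcet winner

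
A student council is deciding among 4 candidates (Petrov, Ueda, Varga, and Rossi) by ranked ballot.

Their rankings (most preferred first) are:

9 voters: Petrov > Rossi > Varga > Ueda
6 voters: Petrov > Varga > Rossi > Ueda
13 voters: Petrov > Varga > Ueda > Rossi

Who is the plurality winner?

Petrov

First-place vote totals:
  Petrov: 28
  Ueda: 0
  Varga: 0
  Rossi: 0
Petrov has the most first-place votes.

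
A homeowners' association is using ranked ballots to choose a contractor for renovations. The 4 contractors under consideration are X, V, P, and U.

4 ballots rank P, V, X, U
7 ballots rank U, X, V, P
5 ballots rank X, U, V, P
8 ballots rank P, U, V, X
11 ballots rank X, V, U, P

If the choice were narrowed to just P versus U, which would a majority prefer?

U

Ballots ranking P above U: 4+8 = 12.
Ballots ranking U above P: 7+5+11 = 23.
U wins the head-to-head, 23–12.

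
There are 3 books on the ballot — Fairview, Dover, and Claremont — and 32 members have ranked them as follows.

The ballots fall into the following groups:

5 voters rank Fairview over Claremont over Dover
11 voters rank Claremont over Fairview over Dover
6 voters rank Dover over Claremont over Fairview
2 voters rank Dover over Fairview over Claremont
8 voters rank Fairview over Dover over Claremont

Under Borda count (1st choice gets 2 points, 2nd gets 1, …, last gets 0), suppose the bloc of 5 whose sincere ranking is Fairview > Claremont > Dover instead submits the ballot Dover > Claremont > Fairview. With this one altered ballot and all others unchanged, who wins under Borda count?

Dover

Borda totals with the altered ballot: Fairview 29, Dover 34, Claremont 33.
The switch changes the winner from Fairview to Dover.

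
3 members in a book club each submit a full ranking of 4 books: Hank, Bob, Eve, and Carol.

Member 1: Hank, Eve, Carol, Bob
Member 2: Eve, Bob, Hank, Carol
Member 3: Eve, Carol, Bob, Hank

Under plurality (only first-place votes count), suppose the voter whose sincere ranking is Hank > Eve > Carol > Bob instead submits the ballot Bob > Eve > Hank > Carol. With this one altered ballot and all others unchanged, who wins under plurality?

Eve

First-place totals with the altered ballot: Hank 0, Bob 1, Eve 2, Carol 0.
The winner is unchanged: still Eve.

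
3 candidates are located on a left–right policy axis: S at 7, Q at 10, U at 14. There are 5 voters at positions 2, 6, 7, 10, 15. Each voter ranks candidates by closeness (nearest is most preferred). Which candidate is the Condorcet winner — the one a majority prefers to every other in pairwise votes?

S

With single-peaked preferences on a line, the Condorcet winner is the candidate closest to the median voter.
The median voter (position 7) is closest to S at 7.
Check: S vs Q — voters closer to S: 3 of 5.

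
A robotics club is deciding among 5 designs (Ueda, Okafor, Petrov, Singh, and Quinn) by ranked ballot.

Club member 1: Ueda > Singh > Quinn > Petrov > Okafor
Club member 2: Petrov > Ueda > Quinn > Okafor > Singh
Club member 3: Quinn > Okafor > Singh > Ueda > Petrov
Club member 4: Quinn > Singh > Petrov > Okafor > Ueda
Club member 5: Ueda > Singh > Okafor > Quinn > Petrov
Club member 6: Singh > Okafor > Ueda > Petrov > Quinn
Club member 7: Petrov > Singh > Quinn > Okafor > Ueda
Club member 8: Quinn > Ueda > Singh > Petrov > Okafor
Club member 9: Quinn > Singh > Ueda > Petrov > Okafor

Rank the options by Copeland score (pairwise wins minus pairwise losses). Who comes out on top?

Quinn

Pairwise results:
  Ueda vs Okafor: Ueda wins 5–4.
  Ueda vs Petrov: Ueda wins 6–3.
  Ueda vs Singh: Singh wins 5–4.
  Ueda vs Quinn: Quinn wins 5–4.
  Okafor vs Petrov: Petrov wins 6–3.
  Okafor vs Singh: Singh wins 7–2.
  Okafor vs Quinn: Quinn wins 7–2.
  Petrov vs Singh: Singh wins 7–2.
  Petrov vs Quinn: Quinn wins 6–3.
  Singh vs Quinn: Quinn wins 5–4.
Copeland scores (wins − losses):
  Ueda: 2 − 2 = 0
  Okafor: 0 − 4 = -4
  Petrov: 1 − 3 = -2
  Singh: 3 − 1 = 2
  Quinn: 4 − 0 = 4
Quinn has the best Copeland score.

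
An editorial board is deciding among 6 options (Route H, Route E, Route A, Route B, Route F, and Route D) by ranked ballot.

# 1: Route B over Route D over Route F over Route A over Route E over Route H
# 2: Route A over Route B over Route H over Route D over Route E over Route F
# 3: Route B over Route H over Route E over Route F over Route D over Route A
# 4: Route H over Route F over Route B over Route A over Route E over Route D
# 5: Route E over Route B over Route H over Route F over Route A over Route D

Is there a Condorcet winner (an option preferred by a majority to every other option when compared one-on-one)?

Yes

Head-to-head results (5 voters total):
Route H vs Route E: Route H wins 3–2.
Route H vs Route A: Route H wins 3–2.
Route H vs Route B: Route B wins 4–1.
Route H vs Route F: Route H wins 4–1.
Route H vs Route D: Route H wins 4–1.
Route E vs Route A: Route A wins 3–2.
Route E vs Route B: Route B wins 4–1.
Route E vs Route F: Route E wins 3–2.
Route E vs Route D: Route E wins 3–2.
Route A vs Route B: Route B wins 4–1.
Route A vs Route F: Route F wins 4–1.
Route A vs Route D: Route A wins 3–2.
Route B vs Route F: Route B wins 4–1.
Route B vs Route D: Route B wins 5–0.
Route F vs Route D: Route F wins 3–2.
Route B beats each rival — Route H (4–1), Route E (4–1), Route A (4–1), Route F (4–1), Route D (5–0) — so Route B is the Condorcet winner.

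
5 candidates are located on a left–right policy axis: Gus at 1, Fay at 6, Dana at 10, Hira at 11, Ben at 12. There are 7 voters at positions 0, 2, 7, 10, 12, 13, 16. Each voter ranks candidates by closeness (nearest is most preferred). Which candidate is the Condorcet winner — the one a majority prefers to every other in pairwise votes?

Dana

With single-peaked preferences on a line, the Condorcet winner is the candidate closest to the median voter.
The median voter (position 10) is closest to Dana at 10.
Check: Dana vs Hira — voters closer to Dana: 4 of 7.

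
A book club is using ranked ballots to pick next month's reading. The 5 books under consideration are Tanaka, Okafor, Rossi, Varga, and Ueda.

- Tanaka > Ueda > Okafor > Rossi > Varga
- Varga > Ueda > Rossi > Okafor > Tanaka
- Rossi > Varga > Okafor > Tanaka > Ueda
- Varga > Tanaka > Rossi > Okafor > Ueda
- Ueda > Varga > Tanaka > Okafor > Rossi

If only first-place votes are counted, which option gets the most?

First-place vote totals:
  Tanaka: 1
  Okafor: 0
  Rossi: 1
  Varga: 2
  Ueda: 1
Varga has the most first-place votes.

Varga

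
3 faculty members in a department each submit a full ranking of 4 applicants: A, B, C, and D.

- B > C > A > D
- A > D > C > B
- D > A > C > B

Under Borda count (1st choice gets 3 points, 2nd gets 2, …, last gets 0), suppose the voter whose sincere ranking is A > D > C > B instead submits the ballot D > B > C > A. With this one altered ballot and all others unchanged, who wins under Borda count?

D

Borda totals with the altered ballot: A 3, B 5, C 4, D 6.
The switch changes the winner from A to D.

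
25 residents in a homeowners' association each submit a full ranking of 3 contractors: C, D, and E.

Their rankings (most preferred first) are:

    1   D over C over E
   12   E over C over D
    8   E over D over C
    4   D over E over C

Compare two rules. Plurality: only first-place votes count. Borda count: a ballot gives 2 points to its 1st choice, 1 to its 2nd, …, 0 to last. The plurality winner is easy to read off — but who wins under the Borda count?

E

Plurality first-place counts: C 0, D 5, E 20 → E.
Borda totals: C 13, D 18, E 44 → E.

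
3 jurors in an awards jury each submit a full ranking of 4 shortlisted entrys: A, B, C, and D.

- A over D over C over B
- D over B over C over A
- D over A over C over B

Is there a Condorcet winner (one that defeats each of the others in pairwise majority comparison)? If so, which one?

Head-to-head results (3 voters total):
A vs B: A wins 2–1.
A vs C: A wins 2–1.
A vs D: D wins 2–1.
B vs C: C wins 2–1.
B vs D: D wins 3–0.
C vs D: D wins 3–0.
D beats each rival — A (2–1), B (3–0), C (3–0) — so D is the Condorcet winner.

D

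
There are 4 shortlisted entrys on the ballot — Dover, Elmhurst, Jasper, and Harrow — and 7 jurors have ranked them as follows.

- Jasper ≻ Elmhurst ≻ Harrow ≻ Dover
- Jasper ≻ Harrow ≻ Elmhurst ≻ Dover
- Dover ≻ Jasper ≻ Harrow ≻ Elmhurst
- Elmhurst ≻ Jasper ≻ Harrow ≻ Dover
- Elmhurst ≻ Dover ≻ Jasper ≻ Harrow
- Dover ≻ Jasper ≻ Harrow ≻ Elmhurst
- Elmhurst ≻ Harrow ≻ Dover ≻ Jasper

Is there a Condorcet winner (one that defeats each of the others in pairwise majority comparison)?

Head-to-head results (7 voters total):
Dover vs Elmhurst: Elmhurst wins 5–2.
Dover vs Jasper: Dover wins 4–3.
Dover vs Harrow: Harrow wins 4–3.
Elmhurst vs Jasper: Jasper wins 4–3.
Elmhurst vs Harrow: Elmhurst wins 4–3.
Jasper vs Harrow: Jasper wins 6–1.
No candidate beats all others: Dover beats Jasper beats Elmhurst beats Dover, a majority cycle.

No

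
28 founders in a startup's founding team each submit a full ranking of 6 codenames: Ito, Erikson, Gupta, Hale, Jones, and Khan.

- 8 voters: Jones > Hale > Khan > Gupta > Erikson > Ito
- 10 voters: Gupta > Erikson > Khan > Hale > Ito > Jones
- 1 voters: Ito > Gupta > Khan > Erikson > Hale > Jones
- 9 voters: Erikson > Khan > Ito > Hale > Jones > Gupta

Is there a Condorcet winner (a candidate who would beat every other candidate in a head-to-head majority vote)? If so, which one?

Head-to-head results (28 voters total):
Ito vs Erikson: Erikson wins 27–1.
Ito vs Gupta: Gupta wins 18–10.
Ito vs Hale: Hale wins 18–10.
Ito vs Jones: Ito wins 20–8.
Ito vs Khan: Khan wins 27–1.
Erikson vs Gupta: Gupta wins 19–9.
Erikson vs Hale: Erikson wins 20–8.
Erikson vs Jones: Erikson wins 20–8.
Erikson vs Khan: Erikson wins 19–9.
Gupta vs Hale: Hale wins 17–11.
Gupta vs Jones: Jones wins 17–11.
Gupta vs Khan: Khan wins 17–11.
Hale vs Jones: Hale wins 20–8.
Hale vs Khan: Khan wins 20–8.
Jones vs Khan: Khan wins 20–8.
No candidate beats all others: Ito beats Jones beats Gupta beats Ito, a majority cycle.

None — there is no Condorcet winner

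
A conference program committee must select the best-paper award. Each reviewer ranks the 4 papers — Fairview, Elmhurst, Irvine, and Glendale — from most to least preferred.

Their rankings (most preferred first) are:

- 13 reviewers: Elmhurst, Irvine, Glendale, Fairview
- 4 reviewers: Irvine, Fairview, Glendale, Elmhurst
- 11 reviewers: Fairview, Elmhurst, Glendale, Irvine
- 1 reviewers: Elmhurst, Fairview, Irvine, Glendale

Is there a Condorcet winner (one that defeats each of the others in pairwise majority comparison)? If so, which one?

Head-to-head results (29 voters total):
Fairview vs Elmhurst: Fairview wins 15–14.
Fairview vs Irvine: Irvine wins 17–12.
Fairview vs Glendale: Fairview wins 16–13.
Elmhurst vs Irvine: Elmhurst wins 25–4.
Elmhurst vs Glendale: Elmhurst wins 25–4.
Irvine vs Glendale: Irvine wins 18–11.
No candidate beats all others: Fairview beats Elmhurst beats Irvine beats Fairview, a majority cycle.

None — there is no Condorcet winner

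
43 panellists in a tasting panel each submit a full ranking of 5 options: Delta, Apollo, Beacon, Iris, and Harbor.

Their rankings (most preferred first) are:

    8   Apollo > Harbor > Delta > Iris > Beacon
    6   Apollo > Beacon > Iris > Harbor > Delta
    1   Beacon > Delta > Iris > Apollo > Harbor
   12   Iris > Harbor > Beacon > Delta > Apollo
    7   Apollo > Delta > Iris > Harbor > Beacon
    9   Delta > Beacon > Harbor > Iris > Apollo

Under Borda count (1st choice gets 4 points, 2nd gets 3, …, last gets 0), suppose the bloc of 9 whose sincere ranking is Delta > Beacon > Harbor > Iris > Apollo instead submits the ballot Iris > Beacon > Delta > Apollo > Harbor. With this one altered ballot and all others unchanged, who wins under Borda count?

Iris

Borda totals with the altered ballot: Delta 70, Apollo 94, Beacon 73, Iris 120, Harbor 73.
The winner is unchanged: still Iris.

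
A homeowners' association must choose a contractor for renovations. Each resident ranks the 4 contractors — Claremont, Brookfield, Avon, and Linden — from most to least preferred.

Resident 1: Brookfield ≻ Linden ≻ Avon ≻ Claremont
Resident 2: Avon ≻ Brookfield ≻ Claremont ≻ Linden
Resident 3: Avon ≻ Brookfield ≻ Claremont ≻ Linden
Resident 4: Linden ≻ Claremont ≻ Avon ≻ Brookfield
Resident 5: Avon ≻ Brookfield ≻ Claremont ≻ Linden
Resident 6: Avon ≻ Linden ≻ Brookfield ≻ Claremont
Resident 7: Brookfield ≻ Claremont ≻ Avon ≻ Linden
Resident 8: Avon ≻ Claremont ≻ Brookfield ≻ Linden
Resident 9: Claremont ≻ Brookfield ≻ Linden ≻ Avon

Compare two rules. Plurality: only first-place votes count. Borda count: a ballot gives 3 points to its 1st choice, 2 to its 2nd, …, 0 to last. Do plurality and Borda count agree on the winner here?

Yes

Plurality first-place counts: Claremont 1, Brookfield 2, Avon 5, Linden 1 → Avon.
Borda totals: Claremont 12, Brookfield 16, Avon 18, Linden 8 → Avon.
The two rules agree on Avon.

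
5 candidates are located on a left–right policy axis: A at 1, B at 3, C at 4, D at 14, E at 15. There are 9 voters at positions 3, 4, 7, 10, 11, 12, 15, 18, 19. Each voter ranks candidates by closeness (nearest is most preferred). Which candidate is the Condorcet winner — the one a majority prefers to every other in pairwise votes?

D

With single-peaked preferences on a line, the Condorcet winner is the candidate closest to the median voter.
The median voter (position 11) is closest to D at 14.
Check: D vs C — voters closer to D: 6 of 9.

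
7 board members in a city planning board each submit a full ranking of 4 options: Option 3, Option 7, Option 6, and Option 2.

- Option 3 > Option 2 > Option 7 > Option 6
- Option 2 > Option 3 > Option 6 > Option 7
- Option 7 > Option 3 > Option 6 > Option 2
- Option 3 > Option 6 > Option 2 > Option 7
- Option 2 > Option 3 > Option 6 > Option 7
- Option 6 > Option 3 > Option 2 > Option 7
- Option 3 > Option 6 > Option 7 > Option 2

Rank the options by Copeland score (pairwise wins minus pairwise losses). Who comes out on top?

Option 3

Pairwise results:
  Option 3 vs Option 7: Option 3 wins 6–1.
  Option 3 vs Option 6: Option 3 wins 6–1.
  Option 3 vs Option 2: Option 3 wins 5–2.
  Option 7 vs Option 6: Option 6 wins 5–2.
  Option 7 vs Option 2: Option 2 wins 5–2.
  Option 6 vs Option 2: Option 6 wins 4–3.
Copeland scores (wins − losses):
  Option 3: 3 − 0 = 3
  Option 7: 0 − 3 = -3
  Option 6: 2 − 1 = 1
  Option 2: 1 − 2 = -1
Option 3 has the best Copeland score.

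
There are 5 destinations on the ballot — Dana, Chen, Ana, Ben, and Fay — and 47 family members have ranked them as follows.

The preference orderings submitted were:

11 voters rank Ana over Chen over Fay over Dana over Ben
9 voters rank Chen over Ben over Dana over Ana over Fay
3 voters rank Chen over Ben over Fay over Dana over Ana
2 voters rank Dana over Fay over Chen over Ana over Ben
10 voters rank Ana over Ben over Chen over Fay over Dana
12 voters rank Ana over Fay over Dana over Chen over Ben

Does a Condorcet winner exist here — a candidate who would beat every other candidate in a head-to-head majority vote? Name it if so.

Head-to-head results (47 voters total):
Dana vs Chen: Chen wins 33–14.
Dana vs Ana: Ana wins 33–14.
Dana vs Ben: Dana wins 25–22.
Dana vs Fay: Fay wins 36–11.
Chen vs Ana: Ana wins 33–14.
Chen vs Ben: Chen wins 37–10.
Chen vs Fay: Chen wins 33–14.
Ana vs Ben: Ana wins 35–12.
Ana vs Fay: Ana wins 42–5.
Ben vs Fay: Fay wins 25–22.
Ana beats each rival — Dana (33–14), Chen (33–14), Ben (35–12), Fay (42–5) — so Ana is the Condorcet winner.

Ana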